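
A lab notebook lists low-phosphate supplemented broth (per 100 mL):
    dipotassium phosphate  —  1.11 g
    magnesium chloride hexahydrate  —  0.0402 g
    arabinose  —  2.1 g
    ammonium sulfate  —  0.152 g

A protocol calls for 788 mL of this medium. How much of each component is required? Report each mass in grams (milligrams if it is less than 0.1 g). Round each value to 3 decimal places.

Ratio of target to recipe volume: 788 / 100 = 7.88.
dipotassium phosphate: 1.11 g × (788 mL / 100 mL) = 8.747 g
magnesium chloride hexahydrate: 0.0402 g × (788 mL / 100 mL) = 0.317 g
arabinose: 2.1 g × (788 mL / 100 mL) = 16.548 g
ammonium sulfate: 0.152 g × (788 mL / 100 mL) = 1.198 g

dipotassium phosphate 8.747 g; magnesium chloride hexahydrate 0.317 g; arabinose 16.548 g; ammonium sulfate 1.198 g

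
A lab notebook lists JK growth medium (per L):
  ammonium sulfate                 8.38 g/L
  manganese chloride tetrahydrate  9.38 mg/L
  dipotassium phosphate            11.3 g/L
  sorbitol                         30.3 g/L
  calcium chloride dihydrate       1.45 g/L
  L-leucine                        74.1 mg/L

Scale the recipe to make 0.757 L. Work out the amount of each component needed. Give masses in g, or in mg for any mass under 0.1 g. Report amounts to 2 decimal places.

Working volume: 0.757 L.
ammonium sulfate: 8.38 g/L × 0.757 L = 6.34 g
manganese chloride tetrahydrate: 9.38 mg/L × 0.757 L = 7.10 mg
dipotassium phosphate: 11.3 g/L × 0.757 L = 8.55 g
sorbitol: 30.3 g/L × 0.757 L = 22.94 g
calcium chloride dihydrate: 1.45 g/L × 0.757 L = 1.10 g
L-leucine: 74.1 mg/L × 0.757 L = 56.09 mg

ammonium sulfate 6.34 g; manganese chloride tetrahydrate 7.10 mg; dipotassium phosphate 8.55 g; sorbitol 22.94 g; calcium chloride dihydrate 1.10 g; L-leucine 56.09 mg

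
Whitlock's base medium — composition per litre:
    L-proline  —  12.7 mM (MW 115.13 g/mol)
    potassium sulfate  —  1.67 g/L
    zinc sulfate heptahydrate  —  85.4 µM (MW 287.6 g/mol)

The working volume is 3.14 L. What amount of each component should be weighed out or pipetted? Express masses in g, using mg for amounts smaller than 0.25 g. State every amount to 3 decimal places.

Scale factor relative to 1 L: 3.14.
L-proline: 12.7 mmol/L × 115.13 g/mol × 3.14 L ÷ 1000 = 4.591 g
potassium sulfate: 1.67 g/L × 3.14 L = 5.244 g
zinc sulfate heptahydrate: 85.4 µmol/L × 287.6 g/mol × 3.14 L ÷ 1000 = 77.122 mg

L-proline 4.591 g; potassium sulfate 5.244 g; zinc sulfate heptahydrate 77.122 mg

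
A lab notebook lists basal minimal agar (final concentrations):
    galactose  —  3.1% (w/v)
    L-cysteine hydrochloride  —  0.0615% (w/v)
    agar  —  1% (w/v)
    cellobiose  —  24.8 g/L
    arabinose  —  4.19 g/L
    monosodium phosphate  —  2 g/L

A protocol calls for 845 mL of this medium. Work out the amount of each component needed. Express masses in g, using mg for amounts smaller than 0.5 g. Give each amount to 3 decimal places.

Working volume: 845 mL = 0.845 L.
galactose: 3.1% w/v = 31 g/L → 31 × 0.845 L = 26.195 g
L-cysteine hydrochloride: 0.0615 g per 100 mL × 845 mL ÷ 100 = 0.520 g
agar: 1% w/v = 10 g/L → 10 × 0.845 L = 8.450 g
cellobiose: 24.8 g/L × 0.845 L = 20.956 g
arabinose: 4.19 g/L × 0.845 L = 3.541 g
monosodium phosphate: 2 g/L × 0.845 L = 1.690 g

galactose 26.195 g; L-cysteine hydrochloride 0.520 g; agar 8.450 g; cellobiose 20.956 g; arabinose 3.541 g; monosodium phosphate 1.690 g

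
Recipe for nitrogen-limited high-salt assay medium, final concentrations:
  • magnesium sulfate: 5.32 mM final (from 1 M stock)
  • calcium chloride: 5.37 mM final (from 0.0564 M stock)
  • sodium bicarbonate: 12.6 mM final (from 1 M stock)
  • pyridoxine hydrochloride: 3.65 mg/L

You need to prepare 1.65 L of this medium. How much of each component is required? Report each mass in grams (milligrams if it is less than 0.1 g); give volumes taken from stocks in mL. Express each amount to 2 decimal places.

Scale factor relative to 1 L: 1.65.
magnesium sulfate: dilute stock: 5.32 mM × 1650 mL ÷ 1000 mM = 8.78 mL
calcium chloride: dilute stock: 5.37 mM × 1650 mL ÷ 56.4 mM = 157.10 mL
sodium bicarbonate: C1V1 = C2V2 → 12.6 mM × 1650 mL ÷ 1000 mM = 20.79 mL
pyridoxine hydrochloride: 3.65 mg/L × 1.65 L = 6.02 mg

magnesium sulfate 8.78 mL; calcium chloride 157.10 mL; sodium bicarbonate 20.79 mL; pyridoxine hydrochloride 6.02 mg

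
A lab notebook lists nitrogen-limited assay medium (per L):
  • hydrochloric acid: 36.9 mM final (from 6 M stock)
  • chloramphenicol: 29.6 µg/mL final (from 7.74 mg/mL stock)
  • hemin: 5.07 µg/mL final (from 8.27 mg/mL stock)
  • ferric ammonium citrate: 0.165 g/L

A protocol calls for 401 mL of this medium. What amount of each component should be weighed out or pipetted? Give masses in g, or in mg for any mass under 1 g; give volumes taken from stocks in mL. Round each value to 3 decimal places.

Working volume: 401 mL = 0.401 L.
hydrochloric acid: dilute stock: 36.9 mM × 401 mL ÷ 6000 mM = 2.466 mL
chloramphenicol: dilute stock: 29.6 µg/mL × 401 mL ÷ 7740 µg/mL = 1.534 mL
hemin: dilute stock: 5.07 µg/mL × 401 mL ÷ 8270 µg/mL = 0.246 mL
ferric ammonium citrate: 0.165 g/L × 0.401 L = 0.066165 g = 66.165 mg

hydrochloric acid 2.466 mL; chloramphenicol 1.534 mL; hemin 0.246 mL; ferric ammonium citrate 66.165 mg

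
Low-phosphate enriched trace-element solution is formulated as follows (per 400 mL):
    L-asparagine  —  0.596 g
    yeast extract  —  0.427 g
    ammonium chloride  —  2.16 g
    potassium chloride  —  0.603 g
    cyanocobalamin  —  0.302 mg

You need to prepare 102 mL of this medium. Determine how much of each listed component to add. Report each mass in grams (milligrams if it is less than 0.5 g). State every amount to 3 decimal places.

L-asparagine 151.980 mg; yeast extract 108.885 mg; ammonium chloride 0.551 g; potassium chloride 153.765 mg; cyanocobalamin 0.077 mg

Ratio of target to recipe volume: 102 / 400 = 0.255.
L-asparagine: 0.596 g × (102 mL / 400 mL) = 0.15198 g = 151.980 mg
yeast extract: 0.427 g × (102 mL / 400 mL) = 0.108885 g = 108.885 mg
ammonium chloride: 2.16 g × (102 mL / 400 mL) = 0.551 g
potassium chloride: 0.603 g × (102 mL / 400 mL) = 0.153765 g = 153.765 mg
cyanocobalamin: 0.302 mg × (102 mL / 400 mL) = 0.077 mg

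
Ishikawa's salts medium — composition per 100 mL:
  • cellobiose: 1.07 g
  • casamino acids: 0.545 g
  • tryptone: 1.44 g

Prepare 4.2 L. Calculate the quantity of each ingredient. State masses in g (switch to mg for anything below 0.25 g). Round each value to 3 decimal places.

Ratio of target to recipe volume: 4200 / 100 = 42.
cellobiose: 1.07 g × (4200 mL / 100 mL) = 44.940 g
casamino acids: 0.545 g × (4200 mL / 100 mL) = 22.890 g
tryptone: 1.44 g × (4200 mL / 100 mL) = 60.480 g

cellobiose 44.940 g; casamino acids 22.890 g; tryptone 60.480 g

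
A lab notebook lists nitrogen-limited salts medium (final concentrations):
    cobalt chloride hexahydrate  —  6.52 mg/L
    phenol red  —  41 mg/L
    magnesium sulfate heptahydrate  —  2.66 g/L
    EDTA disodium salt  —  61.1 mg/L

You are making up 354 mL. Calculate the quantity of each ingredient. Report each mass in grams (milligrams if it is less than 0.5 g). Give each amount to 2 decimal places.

Working volume: 354 mL = 0.354 L.
cobalt chloride hexahydrate: 6.52 mg/L × 0.354 L = 2.31 mg
phenol red: 41 mg/L × 0.354 L = 14.51 mg
magnesium sulfate heptahydrate: 2.66 g/L × 0.354 L = 0.94 g
EDTA disodium salt: 61.1 mg/L × 0.354 L = 21.63 mg

cobalt chloride hexahydrate 2.31 mg; phenol red 14.51 mg; magnesium sulfate heptahydrate 0.94 g; EDTA disodium salt 21.63 mg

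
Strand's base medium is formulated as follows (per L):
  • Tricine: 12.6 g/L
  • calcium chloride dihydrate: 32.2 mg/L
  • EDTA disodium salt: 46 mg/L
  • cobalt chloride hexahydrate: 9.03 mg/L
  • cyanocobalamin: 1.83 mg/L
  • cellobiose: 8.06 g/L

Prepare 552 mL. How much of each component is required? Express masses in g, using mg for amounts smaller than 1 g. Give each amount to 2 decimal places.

Target volume = 552 mL = 0.552 L.
Tricine: 12.6 g/L × 0.552 L = 6.96 g
calcium chloride dihydrate: 32.2 mg/L × 0.552 L = 17.77 mg
EDTA disodium salt: 46 mg/L × 0.552 L = 25.39 mg
cobalt chloride hexahydrate: 9.03 mg/L × 0.552 L = 4.98 mg
cyanocobalamin: 1.83 mg/L × 0.552 L = 1.01 mg
cellobiose: 8.06 g/L × 0.552 L = 4.45 g

Tricine 6.96 g; calcium chloride dihydrate 17.77 mg; EDTA disodium salt 25.39 mg; cobalt chloride hexahydrate 4.98 mg; cyanocobalamin 1.01 mg; cellobiose 4.45 g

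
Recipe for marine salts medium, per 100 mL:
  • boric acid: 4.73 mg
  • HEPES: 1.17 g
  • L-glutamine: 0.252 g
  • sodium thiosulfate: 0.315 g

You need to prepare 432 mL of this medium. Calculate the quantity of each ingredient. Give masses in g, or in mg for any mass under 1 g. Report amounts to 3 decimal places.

boric acid 20.434 mg; HEPES 5.054 g; L-glutamine 1.089 g; sodium thiosulfate 1.361 g

Ratio of target to recipe volume: 432 / 100 = 4.32.
boric acid: 4.73 mg × (432 mL / 100 mL) = 20.434 mg
HEPES: 1.17 g × (432 mL / 100 mL) = 5.054 g
L-glutamine: 0.252 g × (432 mL / 100 mL) = 1.089 g
sodium thiosulfate: 0.315 g × (432 mL / 100 mL) = 1.361 g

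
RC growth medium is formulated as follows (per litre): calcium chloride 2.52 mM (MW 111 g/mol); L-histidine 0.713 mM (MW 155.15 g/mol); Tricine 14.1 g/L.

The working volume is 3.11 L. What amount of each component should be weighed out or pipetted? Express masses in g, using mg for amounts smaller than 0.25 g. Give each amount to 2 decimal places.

Scale factor relative to 1 L: 3.11.
calcium chloride: 2.52 mmol/L × 111 g/mol × 3.11 L ÷ 1000 = 0.87 g
L-histidine: 0.713 mmol/L × 155.15 g/mol × 3.11 L ÷ 1000 = 0.34 g
Tricine: 14.1 g/L × 3.11 L = 43.85 g

calcium chloride 0.87 g; L-histidine 0.34 g; Tricine 43.85 g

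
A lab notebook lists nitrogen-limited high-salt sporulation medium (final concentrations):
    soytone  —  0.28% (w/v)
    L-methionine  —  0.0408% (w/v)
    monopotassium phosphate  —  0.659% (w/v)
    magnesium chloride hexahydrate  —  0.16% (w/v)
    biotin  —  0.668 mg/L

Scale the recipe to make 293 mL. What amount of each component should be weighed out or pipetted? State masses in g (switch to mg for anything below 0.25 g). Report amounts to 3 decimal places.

soytone 0.820 g; L-methionine 119.544 mg; monopotassium phosphate 1.931 g; magnesium chloride hexahydrate 0.469 g; biotin 0.196 mg

Scale factor relative to 1 L: 0.293.
soytone: 0.28% w/v = 2.8 g/L → 2.8 × 0.293 L = 0.820 g
L-methionine: 0.0408 g per 100 mL × 293 mL ÷ 100 = 0.119544 g = 119.544 mg
monopotassium phosphate: 0.659 g per 100 mL × 293 mL ÷ 100 = 1.931 g
magnesium chloride hexahydrate: 0.16 g per 100 mL × 293 mL ÷ 100 = 0.469 g
biotin: 0.668 mg/L × 0.293 L = 0.196 mg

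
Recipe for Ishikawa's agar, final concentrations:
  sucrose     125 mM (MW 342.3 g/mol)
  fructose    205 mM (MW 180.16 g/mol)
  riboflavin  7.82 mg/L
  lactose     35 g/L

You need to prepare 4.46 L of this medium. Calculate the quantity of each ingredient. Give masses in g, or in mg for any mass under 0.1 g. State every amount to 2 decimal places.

sucrose 190.83 g; fructose 164.72 g; riboflavin 34.88 mg; lactose 156.10 g

Scale factor relative to 1 L: 4.46.
sucrose: 125 mmol/L × 342.3 g/mol × 4.46 L ÷ 1000 = 190.83 g
fructose: 205 mmol/L × 180.16 g/mol × 4.46 L ÷ 1000 = 164.72 g
riboflavin: 7.82 mg/L × 4.46 L = 34.88 mg
lactose: 35 g/L × 4.46 L = 156.10 g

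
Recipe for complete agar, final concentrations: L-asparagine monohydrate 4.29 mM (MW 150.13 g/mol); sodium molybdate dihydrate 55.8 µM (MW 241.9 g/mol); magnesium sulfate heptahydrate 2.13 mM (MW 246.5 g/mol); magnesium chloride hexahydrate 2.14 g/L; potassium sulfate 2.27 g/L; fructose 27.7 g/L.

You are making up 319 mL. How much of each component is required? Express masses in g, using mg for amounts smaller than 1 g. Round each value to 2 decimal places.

L-asparagine monohydrate 205.45 mg; sodium molybdate dihydrate 4.31 mg; magnesium sulfate heptahydrate 167.49 mg; magnesium chloride hexahydrate 682.66 mg; potassium sulfate 724.13 mg; fructose 8.84 g

Target volume = 319 mL = 0.319 L.
L-asparagine monohydrate: 4.29 mmol/L × 150.13 mg/mmol × 0.319 L = 205.45 mg
sodium molybdate dihydrate: 55.8 µmol/L × 241.9 g/mol × 0.319 L ÷ 1000 = 4.31 mg
magnesium sulfate heptahydrate: 2.13 mmol/L × 246.5 mg/mmol × 0.319 L = 167.49 mg
magnesium chloride hexahydrate: 2.14 g/L × 0.319 L = 0.68266 g = 682.66 mg
potassium sulfate: 2.27 g/L × 0.319 L = 0.72413 g = 724.13 mg
fructose: 27.7 g/L × 0.319 L = 8.84 g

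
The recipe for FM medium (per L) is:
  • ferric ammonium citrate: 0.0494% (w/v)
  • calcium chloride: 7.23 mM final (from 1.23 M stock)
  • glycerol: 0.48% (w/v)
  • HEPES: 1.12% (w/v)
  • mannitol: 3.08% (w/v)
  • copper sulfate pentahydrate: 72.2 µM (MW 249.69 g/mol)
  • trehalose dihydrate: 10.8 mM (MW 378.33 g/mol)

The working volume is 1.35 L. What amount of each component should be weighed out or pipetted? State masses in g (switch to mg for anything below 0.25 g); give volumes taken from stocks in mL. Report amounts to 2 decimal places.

Working volume: 1.35 L.
ferric ammonium citrate: 0.0494 g per 100 mL × 1350 mL ÷ 100 = 0.67 g
calcium chloride: dilute stock: 7.23 mM × 1350 mL ÷ 1230 mM = 7.94 mL
glycerol: 0.48% w/v = 4.8 g/L → 4.8 × 1.35 L = 6.48 g
HEPES: 1.12 g per 100 mL × 1350 mL ÷ 100 = 15.12 g
mannitol: 3.08% w/v = 30.8 g/L → 30.8 × 1.35 L = 41.58 g
copper sulfate pentahydrate: 72.2 µmol/L × 249.69 g/mol × 1.35 L ÷ 1000 = 24.34 mg
trehalose dihydrate: 10.8 mmol/L × 378.33 g/mol × 1.35 L ÷ 1000 = 5.52 g

ferric ammonium citrate 0.67 g; calcium chloride 7.94 mL; glycerol 6.48 g; HEPES 15.12 g; mannitol 41.58 g; copper sulfate pentahydrate 24.34 mg; trehalose dihydrate 5.52 g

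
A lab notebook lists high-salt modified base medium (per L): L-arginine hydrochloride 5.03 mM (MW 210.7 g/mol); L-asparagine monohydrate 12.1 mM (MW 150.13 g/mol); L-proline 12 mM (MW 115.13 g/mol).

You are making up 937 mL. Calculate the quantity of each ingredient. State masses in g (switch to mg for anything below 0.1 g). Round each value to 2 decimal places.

Target volume = 937 mL = 0.937 L.
L-arginine hydrochloride: 5.03 mmol/L × 210.7 g/mol × 0.937 L ÷ 1000 = 0.99 g
L-asparagine monohydrate: 12.1 mmol/L × 150.13 g/mol × 0.937 L ÷ 1000 = 1.70 g
L-proline: 12 mmol/L × 115.13 g/mol × 0.937 L ÷ 1000 = 1.29 g

L-arginine hydrochloride 0.99 g; L-asparagine monohydrate 1.70 g; L-proline 1.29 g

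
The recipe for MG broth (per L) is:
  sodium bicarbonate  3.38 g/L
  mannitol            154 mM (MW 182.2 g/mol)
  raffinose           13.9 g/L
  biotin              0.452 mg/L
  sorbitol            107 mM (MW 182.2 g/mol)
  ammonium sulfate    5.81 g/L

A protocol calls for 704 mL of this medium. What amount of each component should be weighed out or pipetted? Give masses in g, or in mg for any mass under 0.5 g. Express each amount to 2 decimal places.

sodium bicarbonate 2.38 g; mannitol 19.75 g; raffinose 9.79 g; biotin 0.32 mg; sorbitol 13.72 g; ammonium sulfate 4.09 g

Working volume: 704 mL = 0.704 L.
sodium bicarbonate: 3.38 g/L × 0.704 L = 2.38 g
mannitol: 154 mmol/L × 182.2 g/mol × 0.704 L ÷ 1000 = 19.75 g
raffinose: 13.9 g/L × 0.704 L = 9.79 g
biotin: 0.452 mg/L × 0.704 L = 0.32 mg
sorbitol: 107 mmol/L × 182.2 g/mol × 0.704 L ÷ 1000 = 13.72 g
ammonium sulfate: 5.81 g/L × 0.704 L = 4.09 g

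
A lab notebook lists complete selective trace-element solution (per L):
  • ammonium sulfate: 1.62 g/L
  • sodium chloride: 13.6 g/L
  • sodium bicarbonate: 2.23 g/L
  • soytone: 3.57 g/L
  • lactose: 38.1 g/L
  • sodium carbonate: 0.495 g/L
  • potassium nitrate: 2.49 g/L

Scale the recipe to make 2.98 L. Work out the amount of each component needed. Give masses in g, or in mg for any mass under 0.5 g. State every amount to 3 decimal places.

Working volume: 2.98 L.
ammonium sulfate: 1.62 g/L × 2.98 L = 4.828 g
sodium chloride: 13.6 g/L × 2.98 L = 40.528 g
sodium bicarbonate: 2.23 g/L × 2.98 L = 6.645 g
soytone: 3.57 g/L × 2.98 L = 10.639 g
lactose: 38.1 g/L × 2.98 L = 113.538 g
sodium carbonate: 0.495 g/L × 2.98 L = 1.475 g
potassium nitrate: 2.49 g/L × 2.98 L = 7.420 g

ammonium sulfate 4.828 g; sodium chloride 40.528 g; sodium bicarbonate 6.645 g; soytone 10.639 g; lactose 113.538 g; sodium carbonate 1.475 g; potassium nitrate 7.420 g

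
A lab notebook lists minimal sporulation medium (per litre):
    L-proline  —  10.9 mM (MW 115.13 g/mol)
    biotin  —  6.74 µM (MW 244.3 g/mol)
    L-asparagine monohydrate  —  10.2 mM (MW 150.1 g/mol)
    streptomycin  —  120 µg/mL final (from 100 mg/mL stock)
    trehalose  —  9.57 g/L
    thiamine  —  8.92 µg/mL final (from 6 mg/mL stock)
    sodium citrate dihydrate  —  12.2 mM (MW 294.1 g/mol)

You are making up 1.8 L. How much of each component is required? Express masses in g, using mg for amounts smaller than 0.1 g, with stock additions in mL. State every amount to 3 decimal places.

L-proline 2.259 g; biotin 2.964 mg; L-asparagine monohydrate 2.756 g; streptomycin 2.160 mL; trehalose 17.226 g; thiamine 2.676 mL; sodium citrate dihydrate 6.458 g

Working volume: 1.8 L.
L-proline: 10.9 mmol/L × 115.13 g/mol × 1.8 L ÷ 1000 = 2.259 g
biotin: 6.74 µmol/L × 244.3 g/mol × 1.8 L ÷ 1000 = 2.964 mg
L-asparagine monohydrate: 10.2 mmol/L × 150.1 g/mol × 1.8 L ÷ 1000 = 2.756 g
streptomycin: C1V1 = C2V2 → 120 µg/mL × 1800 mL ÷ 100000 µg/mL = 2.160 mL
trehalose: 9.57 g/L × 1.8 L = 17.226 g
thiamine: dilute stock: 8.92 µg/mL × 1800 mL ÷ 6000 µg/mL = 2.676 mL
sodium citrate dihydrate: 12.2 mmol/L × 294.1 g/mol × 1.8 L ÷ 1000 = 6.458 g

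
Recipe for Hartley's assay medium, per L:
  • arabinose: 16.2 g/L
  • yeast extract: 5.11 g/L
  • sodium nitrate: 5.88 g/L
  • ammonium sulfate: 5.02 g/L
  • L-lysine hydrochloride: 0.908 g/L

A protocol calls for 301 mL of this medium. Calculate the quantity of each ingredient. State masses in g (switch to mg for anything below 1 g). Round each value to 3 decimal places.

arabinose 4.876 g; yeast extract 1.538 g; sodium nitrate 1.770 g; ammonium sulfate 1.511 g; L-lysine hydrochloride 273.308 mg

Scale factor relative to 1 L: 0.301.
arabinose: 16.2 g/L × 0.301 L = 4.876 g
yeast extract: 5.11 g/L × 0.301 L = 1.538 g
sodium nitrate: 5.88 g/L × 0.301 L = 1.770 g
ammonium sulfate: 5.02 g/L × 0.301 L = 1.511 g
L-lysine hydrochloride: 0.908 g/L × 0.301 L = 0.273308 g = 273.308 mg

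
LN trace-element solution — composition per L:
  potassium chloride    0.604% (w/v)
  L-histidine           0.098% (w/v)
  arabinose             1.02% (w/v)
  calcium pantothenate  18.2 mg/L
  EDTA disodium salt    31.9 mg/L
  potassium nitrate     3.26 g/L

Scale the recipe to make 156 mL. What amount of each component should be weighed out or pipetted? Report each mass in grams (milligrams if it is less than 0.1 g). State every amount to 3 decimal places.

Target volume = 156 mL = 0.156 L.
potassium chloride: 0.604% w/v = 6.04 g/L → 6.04 × 0.156 L = 0.942 g
L-histidine: 0.098 g per 100 mL × 156 mL ÷ 100 = 0.153 g
arabinose: 1.02% w/v = 10.2 g/L → 10.2 × 0.156 L = 1.591 g
calcium pantothenate: 18.2 mg/L × 0.156 L = 2.839 mg
EDTA disodium salt: 31.9 mg/L × 0.156 L = 4.976 mg
potassium nitrate: 3.26 g/L × 0.156 L = 0.509 g

potassium chloride 0.942 g; L-histidine 0.153 g; arabinose 1.591 g; calcium pantothenate 2.839 mg; EDTA disodium salt 4.976 mg; potassium nitrate 0.509 g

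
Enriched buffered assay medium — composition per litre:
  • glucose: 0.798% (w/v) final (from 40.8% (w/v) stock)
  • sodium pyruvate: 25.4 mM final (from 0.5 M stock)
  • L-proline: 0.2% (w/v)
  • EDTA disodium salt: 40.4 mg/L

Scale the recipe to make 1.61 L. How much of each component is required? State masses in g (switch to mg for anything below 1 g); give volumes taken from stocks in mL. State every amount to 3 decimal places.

Working volume: 1.61 L.
glucose: dilute stock: 0.798% ÷ 40.8% × 1610 mL = 31.490 mL
sodium pyruvate: dilute stock: 25.4 mM × 1610 mL ÷ 500 mM = 81.788 mL
L-proline: 0.2% w/v = 2 g/L → 2 × 1.61 L = 3.220 g
EDTA disodium salt: 40.4 mg/L × 1.61 L = 65.044 mg

glucose 31.490 mL; sodium pyruvate 81.788 mL; L-proline 3.220 g; EDTA disodium salt 65.044 mg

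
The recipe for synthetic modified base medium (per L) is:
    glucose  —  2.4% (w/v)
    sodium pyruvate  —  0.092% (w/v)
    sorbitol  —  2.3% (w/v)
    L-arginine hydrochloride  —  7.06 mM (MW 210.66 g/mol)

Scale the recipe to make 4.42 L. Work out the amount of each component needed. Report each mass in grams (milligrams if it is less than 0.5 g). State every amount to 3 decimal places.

glucose 106.080 g; sodium pyruvate 4.066 g; sorbitol 101.660 g; L-arginine hydrochloride 6.574 g

Scale factor relative to 1 L: 4.42.
glucose: 2.4 g per 100 mL × 4420 mL ÷ 100 = 106.080 g
sodium pyruvate: 0.092% w/v = 0.92 g/L → 0.92 × 4.42 L = 4.066 g
sorbitol: 2.3 g per 100 mL × 4420 mL ÷ 100 = 101.660 g
L-arginine hydrochloride: 7.06 mmol/L × 210.66 g/mol × 4.42 L ÷ 1000 = 6.574 g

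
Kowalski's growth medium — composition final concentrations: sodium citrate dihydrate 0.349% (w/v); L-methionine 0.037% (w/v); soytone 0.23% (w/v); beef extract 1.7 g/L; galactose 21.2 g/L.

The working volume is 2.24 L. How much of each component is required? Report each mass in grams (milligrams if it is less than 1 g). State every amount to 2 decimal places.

Scale factor relative to 1 L: 2.24.
sodium citrate dihydrate: 0.349 g per 100 mL × 2240 mL ÷ 100 = 7.82 g
L-methionine: 0.037 g per 100 mL × 2240 mL ÷ 100 = 0.8288 g = 828.80 mg
soytone: 0.23 g per 100 mL × 2240 mL ÷ 100 = 5.15 g
beef extract: 1.7 g/L × 2.24 L = 3.81 g
galactose: 21.2 g/L × 2.24 L = 47.49 g

sodium citrate dihydrate 7.82 g; L-methionine 828.80 mg; soytone 5.15 g; beef extract 3.81 g; galactose 47.49 g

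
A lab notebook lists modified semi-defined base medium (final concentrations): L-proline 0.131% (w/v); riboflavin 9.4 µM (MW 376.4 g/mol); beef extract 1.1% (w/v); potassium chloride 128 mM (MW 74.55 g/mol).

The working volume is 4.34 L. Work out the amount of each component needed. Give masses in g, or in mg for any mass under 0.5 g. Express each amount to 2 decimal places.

L-proline 5.69 g; riboflavin 15.36 mg; beef extract 47.74 g; potassium chloride 41.41 g

Scale factor relative to 1 L: 4.34.
L-proline: 0.131% w/v = 1.31 g/L → 1.31 × 4.34 L = 5.69 g
riboflavin: 9.4 µmol/L × 376.4 g/mol × 4.34 L ÷ 1000 = 15.36 mg
beef extract: 1.1% w/v = 11 g/L → 11 × 4.34 L = 47.74 g
potassium chloride: 128 mmol/L × 74.55 g/mol × 4.34 L ÷ 1000 = 41.41 g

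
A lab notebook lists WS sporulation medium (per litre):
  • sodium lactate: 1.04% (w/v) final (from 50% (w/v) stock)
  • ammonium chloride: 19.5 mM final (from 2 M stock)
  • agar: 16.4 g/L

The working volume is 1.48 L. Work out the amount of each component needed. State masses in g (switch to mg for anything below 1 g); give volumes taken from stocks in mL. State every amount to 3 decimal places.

Scale factor relative to 1 L: 1.48.
sodium lactate: dilute stock: 1.04% ÷ 50% × 1480 mL = 30.784 mL
ammonium chloride: dilute stock: 19.5 mM × 1480 mL ÷ 2000 mM = 14.430 mL
agar: 16.4 g/L × 1.48 L = 24.272 g

sodium lactate 30.784 mL; ammonium chloride 14.430 mL; agar 24.272 g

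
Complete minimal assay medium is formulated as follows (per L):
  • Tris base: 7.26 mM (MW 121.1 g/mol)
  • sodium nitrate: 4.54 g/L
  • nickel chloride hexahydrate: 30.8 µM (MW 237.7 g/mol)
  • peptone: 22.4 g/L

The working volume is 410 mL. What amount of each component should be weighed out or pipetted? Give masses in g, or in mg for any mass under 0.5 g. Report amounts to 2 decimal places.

Tris base 360.47 mg; sodium nitrate 1.86 g; nickel chloride hexahydrate 3.00 mg; peptone 9.18 g

Scale factor relative to 1 L: 0.41.
Tris base: 7.26 mmol/L × 121.1 mg/mmol × 0.41 L = 360.47 mg
sodium nitrate: 4.54 g/L × 0.41 L = 1.86 g
nickel chloride hexahydrate: 30.8 µmol/L × 237.7 g/mol × 0.41 L ÷ 1000 = 3.00 mg
peptone: 22.4 g/L × 0.41 L = 9.18 g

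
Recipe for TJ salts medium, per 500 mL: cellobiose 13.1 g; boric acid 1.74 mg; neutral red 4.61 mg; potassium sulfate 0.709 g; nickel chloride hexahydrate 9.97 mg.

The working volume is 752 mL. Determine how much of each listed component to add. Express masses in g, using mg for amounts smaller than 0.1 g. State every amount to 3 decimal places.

cellobiose 19.702 g; boric acid 2.617 mg; neutral red 6.933 mg; potassium sulfate 1.066 g; nickel chloride hexahydrate 14.995 mg

Scale factor = 752 mL / 500 mL = 1.504.
cellobiose: 13.1 g × (752 mL / 500 mL) = 19.702 g
boric acid: 1.74 mg × (752 mL / 500 mL) = 2.617 mg
neutral red: 4.61 mg × (752 mL / 500 mL) = 6.933 mg
potassium sulfate: 0.709 g × (752 mL / 500 mL) = 1.066 g
nickel chloride hexahydrate: 9.97 mg × (752 mL / 500 mL) = 14.995 mg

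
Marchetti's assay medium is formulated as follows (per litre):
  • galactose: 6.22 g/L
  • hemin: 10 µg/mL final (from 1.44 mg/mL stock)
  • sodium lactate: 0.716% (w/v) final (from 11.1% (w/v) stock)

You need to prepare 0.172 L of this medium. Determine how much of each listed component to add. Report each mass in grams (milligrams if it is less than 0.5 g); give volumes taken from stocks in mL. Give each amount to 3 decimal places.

galactose 1.070 g; hemin 1.194 mL; sodium lactate 11.095 mL

Scale factor relative to 1 L: 0.172.
galactose: 6.22 g/L × 0.172 L = 1.070 g
hemin: dilute stock: 10 µg/mL × 172 mL ÷ 1440 µg/mL = 1.194 mL
sodium lactate: V = C2·V2/C1 = 0.716% ÷ 11.1% × 172 mL = 11.095 mL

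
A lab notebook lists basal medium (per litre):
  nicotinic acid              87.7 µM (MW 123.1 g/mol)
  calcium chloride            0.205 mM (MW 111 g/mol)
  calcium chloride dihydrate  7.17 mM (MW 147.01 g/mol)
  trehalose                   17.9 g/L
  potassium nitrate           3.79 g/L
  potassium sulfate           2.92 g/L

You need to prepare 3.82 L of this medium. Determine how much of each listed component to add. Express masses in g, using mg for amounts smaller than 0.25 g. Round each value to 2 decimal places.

nicotinic acid 41.24 mg; calcium chloride 86.92 mg; calcium chloride dihydrate 4.03 g; trehalose 68.38 g; potassium nitrate 14.48 g; potassium sulfate 11.15 g

Scale factor relative to 1 L: 3.82.
nicotinic acid: 87.7 µmol/L × 123.1 g/mol × 3.82 L ÷ 1000 = 41.24 mg
calcium chloride: 0.205 mmol/L × 111 mg/mmol × 3.82 L = 86.92 mg
calcium chloride dihydrate: 7.17 mmol/L × 147.01 g/mol × 3.82 L ÷ 1000 = 4.03 g
trehalose: 17.9 g/L × 3.82 L = 68.38 g
potassium nitrate: 3.79 g/L × 3.82 L = 14.48 g
potassium sulfate: 2.92 g/L × 3.82 L = 11.15 g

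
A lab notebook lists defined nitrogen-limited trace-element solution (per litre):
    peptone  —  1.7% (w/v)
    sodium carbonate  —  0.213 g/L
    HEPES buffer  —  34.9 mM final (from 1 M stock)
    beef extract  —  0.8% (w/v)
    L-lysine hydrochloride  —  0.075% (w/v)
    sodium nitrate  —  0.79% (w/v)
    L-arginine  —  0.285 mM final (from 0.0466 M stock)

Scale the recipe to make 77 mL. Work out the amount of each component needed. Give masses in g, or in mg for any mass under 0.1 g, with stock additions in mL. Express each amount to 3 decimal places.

Scale factor relative to 1 L: 0.077.
peptone: 1.7 g per 100 mL × 77 mL ÷ 100 = 1.309 g
sodium carbonate: 0.213 g/L × 0.077 L = 0.016401 g = 16.401 mg
HEPES buffer: dilute stock: 34.9 mM × 77 mL ÷ 1000 mM = 2.687 mL
beef extract: 0.8% w/v = 8 g/L → 8 × 0.077 L = 0.616 g
L-lysine hydrochloride: 0.075% w/v = 0.75 g/L → 0.75 × 0.077 L = 0.05775 g = 57.750 mg
sodium nitrate: 0.79 g per 100 mL × 77 mL ÷ 100 = 0.608 g
L-arginine: C1V1 = C2V2 → 0.285 mM × 77 mL ÷ 46.6 mM = 0.471 mL

peptone 1.309 g; sodium carbonate 16.401 mg; HEPES buffer 2.687 mL; beef extract 0.616 g; L-lysine hydrochloride 57.750 mg; sodium nitrate 0.608 g; L-arginine 0.471 mL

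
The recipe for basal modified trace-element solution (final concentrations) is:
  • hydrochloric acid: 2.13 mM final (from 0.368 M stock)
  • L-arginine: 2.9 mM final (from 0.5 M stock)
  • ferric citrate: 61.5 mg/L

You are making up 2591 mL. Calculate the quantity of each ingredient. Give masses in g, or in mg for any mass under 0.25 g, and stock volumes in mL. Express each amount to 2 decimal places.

Scale factor relative to 1 L: 2.591.
hydrochloric acid: dilute stock: 2.13 mM × 2591 mL ÷ 368 mM = 15.00 mL
L-arginine: V = C2·V2/C1 = 2.9 mM × 2591 mL ÷ 500 mM = 15.03 mL
ferric citrate: 61.5 mg/L × 2.591 L = 159.35 mg

hydrochloric acid 15.00 mL; L-arginine 15.03 mL; ferric citrate 159.35 mg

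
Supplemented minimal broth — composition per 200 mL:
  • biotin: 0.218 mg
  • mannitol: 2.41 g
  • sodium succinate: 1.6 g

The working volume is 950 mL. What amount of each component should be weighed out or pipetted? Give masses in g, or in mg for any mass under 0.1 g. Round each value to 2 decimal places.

Ratio of target to recipe volume: 950 / 200 = 4.75.
biotin: 0.218 mg × (950 mL / 200 mL) = 1.04 mg
mannitol: 2.41 g × (950 mL / 200 mL) = 11.45 g
sodium succinate: 1.6 g × (950 mL / 200 mL) = 7.60 g

biotin 1.04 mg; mannitol 11.45 g; sodium succinate 7.60 g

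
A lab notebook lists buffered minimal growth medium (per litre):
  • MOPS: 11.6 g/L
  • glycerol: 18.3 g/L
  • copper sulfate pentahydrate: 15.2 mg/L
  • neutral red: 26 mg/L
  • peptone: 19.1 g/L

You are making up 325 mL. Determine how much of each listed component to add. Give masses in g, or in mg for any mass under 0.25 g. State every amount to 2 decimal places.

Scale factor relative to 1 L: 0.325.
MOPS: 11.6 g/L × 0.325 L = 3.77 g
glycerol: 18.3 g/L × 0.325 L = 5.95 g
copper sulfate pentahydrate: 15.2 mg/L × 0.325 L = 4.94 mg
neutral red: 26 mg/L × 0.325 L = 8.45 mg
peptone: 19.1 g/L × 0.325 L = 6.21 g

MOPS 3.77 g; glycerol 5.95 g; copper sulfate pentahydrate 4.94 mg; neutral red 8.45 mg; peptone 6.21 g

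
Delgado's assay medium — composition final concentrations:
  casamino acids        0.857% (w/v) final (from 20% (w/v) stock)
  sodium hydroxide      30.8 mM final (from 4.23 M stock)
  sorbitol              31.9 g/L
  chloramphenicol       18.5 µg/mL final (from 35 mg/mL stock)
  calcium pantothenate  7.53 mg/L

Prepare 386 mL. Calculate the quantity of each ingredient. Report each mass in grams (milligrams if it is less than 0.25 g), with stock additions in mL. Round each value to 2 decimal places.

Working volume: 386 mL = 0.386 L.
casamino acids: V = C2·V2/C1 = 0.857% ÷ 20% × 386 mL = 16.54 mL
sodium hydroxide: C1V1 = C2V2 → 30.8 mM × 386 mL ÷ 4230 mM = 2.81 mL
sorbitol: 31.9 g/L × 0.386 L = 12.31 g
chloramphenicol: V = C2·V2/C1 = 18.5 µg/mL × 386 mL ÷ 35000 µg/mL = 0.20 mL
calcium pantothenate: 7.53 mg/L × 0.386 L = 2.91 mg

casamino acids 16.54 mL; sodium hydroxide 2.81 mL; sorbitol 12.31 g; chloramphenicol 0.20 mL; calcium pantothenate 2.91 mg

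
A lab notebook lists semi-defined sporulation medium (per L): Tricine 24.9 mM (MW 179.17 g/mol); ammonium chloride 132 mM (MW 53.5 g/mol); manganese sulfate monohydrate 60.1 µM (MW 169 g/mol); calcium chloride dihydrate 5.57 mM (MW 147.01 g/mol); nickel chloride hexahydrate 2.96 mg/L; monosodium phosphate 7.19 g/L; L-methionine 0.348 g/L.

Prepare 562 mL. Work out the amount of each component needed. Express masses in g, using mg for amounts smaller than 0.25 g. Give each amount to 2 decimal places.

Tricine 2.51 g; ammonium chloride 3.97 g; manganese sulfate monohydrate 5.71 mg; calcium chloride dihydrate 0.46 g; nickel chloride hexahydrate 1.66 mg; monosodium phosphate 4.04 g; L-methionine 195.58 mg

Scale factor relative to 1 L: 0.562.
Tricine: 24.9 mmol/L × 179.17 g/mol × 0.562 L ÷ 1000 = 2.51 g
ammonium chloride: 132 mmol/L × 53.5 g/mol × 0.562 L ÷ 1000 = 3.97 g
manganese sulfate monohydrate: 60.1 µmol/L × 169 g/mol × 0.562 L ÷ 1000 = 5.71 mg
calcium chloride dihydrate: 5.57 mmol/L × 147.01 g/mol × 0.562 L ÷ 1000 = 0.46 g
nickel chloride hexahydrate: 2.96 mg/L × 0.562 L = 1.66 mg
monosodium phosphate: 7.19 g/L × 0.562 L = 4.04 g
L-methionine: 0.348 g/L × 0.562 L = 0.195576 g = 195.58 mg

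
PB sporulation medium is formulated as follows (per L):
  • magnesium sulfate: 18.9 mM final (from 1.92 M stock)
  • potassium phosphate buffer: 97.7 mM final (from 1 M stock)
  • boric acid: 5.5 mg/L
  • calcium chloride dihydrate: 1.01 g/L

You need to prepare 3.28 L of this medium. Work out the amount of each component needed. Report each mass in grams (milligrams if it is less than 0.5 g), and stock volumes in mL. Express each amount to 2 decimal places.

magnesium sulfate 32.29 mL; potassium phosphate buffer 320.46 mL; boric acid 18.04 mg; calcium chloride dihydrate 3.31 g

Scale factor relative to 1 L: 3.28.
magnesium sulfate: dilute stock: 18.9 mM × 3280 mL ÷ 1920 mM = 32.29 mL
potassium phosphate buffer: dilute stock: 97.7 mM × 3280 mL ÷ 1000 mM = 320.46 mL
boric acid: 5.5 mg/L × 3.28 L = 18.04 mg
calcium chloride dihydrate: 1.01 g/L × 3.28 L = 3.31 g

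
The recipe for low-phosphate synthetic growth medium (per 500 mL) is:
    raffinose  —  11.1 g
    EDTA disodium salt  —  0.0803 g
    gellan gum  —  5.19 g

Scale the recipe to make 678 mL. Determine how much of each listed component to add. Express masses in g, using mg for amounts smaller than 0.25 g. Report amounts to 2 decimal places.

Ratio of target to recipe volume: 678 / 500 = 1.356.
raffinose: 11.1 g × (678 mL / 500 mL) = 15.05 g
EDTA disodium salt: 0.0803 g × (678 mL / 500 mL) = 0.108887 g = 108.89 mg
gellan gum: 5.19 g × (678 mL / 500 mL) = 7.04 g

raffinose 15.05 g; EDTA disodium salt 108.89 mg; gellan gum 7.04 g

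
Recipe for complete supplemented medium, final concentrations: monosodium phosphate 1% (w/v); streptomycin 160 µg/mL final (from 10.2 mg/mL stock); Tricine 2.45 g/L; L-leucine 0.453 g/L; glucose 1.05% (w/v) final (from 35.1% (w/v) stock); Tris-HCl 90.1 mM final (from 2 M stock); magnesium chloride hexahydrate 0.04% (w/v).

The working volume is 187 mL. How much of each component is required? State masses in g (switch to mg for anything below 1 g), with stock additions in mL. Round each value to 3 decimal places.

Scale factor relative to 1 L: 0.187.
monosodium phosphate: 1 g per 100 mL × 187 mL ÷ 100 = 1.870 g
streptomycin: dilute stock: 160 µg/mL × 187 mL ÷ 10200 µg/mL = 2.933 mL
Tricine: 2.45 g/L × 0.187 L = 0.45815 g = 458.150 mg
L-leucine: 0.453 g/L × 0.187 L = 0.084711 g = 84.711 mg
glucose: C1V1 = C2V2 → 1.05% ÷ 35.1% × 187 mL = 5.594 mL
Tris-HCl: V = C2·V2/C1 = 90.1 mM × 187 mL ÷ 2000 mM = 8.424 mL
magnesium chloride hexahydrate: 0.04% w/v = 0.4 g/L → 0.4 × 0.187 L = 0.0748 g = 74.800 mg

monosodium phosphate 1.870 g; streptomycin 2.933 mL; Tricine 458.150 mg; L-leucine 84.711 mg; glucose 5.594 mL; Tris-HCl 8.424 mL; magnesium chloride hexahydrate 74.800 mg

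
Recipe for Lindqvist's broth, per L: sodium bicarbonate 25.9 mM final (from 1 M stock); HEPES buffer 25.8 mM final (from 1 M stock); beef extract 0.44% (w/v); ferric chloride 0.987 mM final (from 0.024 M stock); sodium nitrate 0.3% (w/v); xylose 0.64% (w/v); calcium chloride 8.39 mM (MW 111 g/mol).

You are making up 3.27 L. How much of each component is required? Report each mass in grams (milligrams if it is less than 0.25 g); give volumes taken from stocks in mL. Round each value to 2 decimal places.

sodium bicarbonate 84.69 mL; HEPES buffer 84.37 mL; beef extract 14.39 g; ferric chloride 134.48 mL; sodium nitrate 9.81 g; xylose 20.93 g; calcium chloride 3.05 g

Scale factor relative to 1 L: 3.27.
sodium bicarbonate: C1V1 = C2V2 → 25.9 mM × 3270 mL ÷ 1000 mM = 84.69 mL
HEPES buffer: dilute stock: 25.8 mM × 3270 mL ÷ 1000 mM = 84.37 mL
beef extract: 0.44% w/v = 4.4 g/L → 4.4 × 3.27 L = 14.39 g
ferric chloride: V = C2·V2/C1 = 0.987 mM × 3270 mL ÷ 24 mM = 134.48 mL
sodium nitrate: 0.3% w/v = 3 g/L → 3 × 3.27 L = 9.81 g
xylose: 0.64 g per 100 mL × 3270 mL ÷ 100 = 20.93 g
calcium chloride: 8.39 mmol/L × 111 g/mol × 3.27 L ÷ 1000 = 3.05 g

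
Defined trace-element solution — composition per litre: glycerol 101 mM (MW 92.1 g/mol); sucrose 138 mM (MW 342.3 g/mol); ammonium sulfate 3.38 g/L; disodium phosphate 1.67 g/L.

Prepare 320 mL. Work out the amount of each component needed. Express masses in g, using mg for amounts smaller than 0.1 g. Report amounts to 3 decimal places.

glycerol 2.977 g; sucrose 15.116 g; ammonium sulfate 1.082 g; disodium phosphate 0.534 g

Scale factor relative to 1 L: 0.32.
glycerol: 101 mmol/L × 92.1 g/mol × 0.32 L ÷ 1000 = 2.977 g
sucrose: 138 mmol/L × 342.3 g/mol × 0.32 L ÷ 1000 = 15.116 g
ammonium sulfate: 3.38 g/L × 0.32 L = 1.082 g
disodium phosphate: 1.67 g/L × 0.32 L = 0.534 g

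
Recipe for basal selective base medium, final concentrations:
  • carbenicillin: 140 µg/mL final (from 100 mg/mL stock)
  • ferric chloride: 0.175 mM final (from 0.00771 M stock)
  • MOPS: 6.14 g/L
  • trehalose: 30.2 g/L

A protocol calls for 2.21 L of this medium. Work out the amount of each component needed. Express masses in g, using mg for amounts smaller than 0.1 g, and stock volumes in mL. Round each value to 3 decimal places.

Scale factor relative to 1 L: 2.21.
carbenicillin: dilute stock: 140 µg/mL × 2210 mL ÷ 100000 µg/mL = 3.094 mL
ferric chloride: C1V1 = C2V2 → 0.175 mM × 2210 mL ÷ 7.71 mM = 50.162 mL
MOPS: 6.14 g/L × 2.21 L = 13.569 g
trehalose: 30.2 g/L × 2.21 L = 66.742 g

carbenicillin 3.094 mL; ferric chloride 50.162 mL; MOPS 13.569 g; trehalose 66.742 g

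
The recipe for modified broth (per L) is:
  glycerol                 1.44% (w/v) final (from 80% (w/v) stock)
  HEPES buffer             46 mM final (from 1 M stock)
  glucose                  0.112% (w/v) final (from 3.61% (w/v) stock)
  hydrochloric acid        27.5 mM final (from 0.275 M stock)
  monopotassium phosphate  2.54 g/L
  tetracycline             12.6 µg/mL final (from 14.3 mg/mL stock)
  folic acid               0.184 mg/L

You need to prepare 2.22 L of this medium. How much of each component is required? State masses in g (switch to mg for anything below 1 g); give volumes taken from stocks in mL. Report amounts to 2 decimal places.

Scale factor relative to 1 L: 2.22.
glycerol: V = C2·V2/C1 = 1.44% ÷ 80% × 2220 mL = 39.96 mL
HEPES buffer: V = C2·V2/C1 = 46 mM × 2220 mL ÷ 1000 mM = 102.12 mL
glucose: V = C2·V2/C1 = 0.112% ÷ 3.61% × 2220 mL = 68.88 mL
hydrochloric acid: C1V1 = C2V2 → 27.5 mM × 2220 mL ÷ 275 mM = 222.00 mL
monopotassium phosphate: 2.54 g/L × 2.22 L = 5.64 g
tetracycline: C1V1 = C2V2 → 12.6 µg/mL × 2220 mL ÷ 14300 µg/mL = 1.96 mL
folic acid: 0.184 mg/L × 2.22 L = 0.41 mg

glycerol 39.96 mL; HEPES buffer 102.12 mL; glucose 68.88 mL; hydrochloric acid 222.00 mL; monopotassium phosphate 5.64 g; tetracycline 1.96 mL; folic acid 0.41 mg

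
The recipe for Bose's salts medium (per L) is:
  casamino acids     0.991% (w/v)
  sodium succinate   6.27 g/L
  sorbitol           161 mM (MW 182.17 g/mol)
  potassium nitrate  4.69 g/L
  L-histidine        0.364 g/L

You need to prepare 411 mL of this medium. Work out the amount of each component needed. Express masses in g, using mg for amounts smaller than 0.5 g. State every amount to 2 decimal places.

casamino acids 4.07 g; sodium succinate 2.58 g; sorbitol 12.05 g; potassium nitrate 1.93 g; L-histidine 149.60 mg

Working volume: 411 mL = 0.411 L.
casamino acids: 0.991 g per 100 mL × 411 mL ÷ 100 = 4.07 g
sodium succinate: 6.27 g/L × 0.411 L = 2.58 g
sorbitol: 161 mmol/L × 182.17 g/mol × 0.411 L ÷ 1000 = 12.05 g
potassium nitrate: 4.69 g/L × 0.411 L = 1.93 g
L-histidine: 0.364 g/L × 0.411 L = 0.149604 g = 149.60 mg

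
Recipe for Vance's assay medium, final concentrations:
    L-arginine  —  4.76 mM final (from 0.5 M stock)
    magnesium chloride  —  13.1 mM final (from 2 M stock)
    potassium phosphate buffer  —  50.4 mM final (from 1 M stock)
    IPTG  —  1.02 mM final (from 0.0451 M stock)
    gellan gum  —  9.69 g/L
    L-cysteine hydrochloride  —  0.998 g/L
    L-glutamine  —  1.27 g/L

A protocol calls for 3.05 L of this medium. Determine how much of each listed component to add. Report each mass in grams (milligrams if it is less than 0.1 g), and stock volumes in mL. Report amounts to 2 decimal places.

L-arginine 29.04 mL; magnesium chloride 19.98 mL; potassium phosphate buffer 153.72 mL; IPTG 68.98 mL; gellan gum 29.55 g; L-cysteine hydrochloride 3.04 g; L-glutamine 3.87 g

Scale factor relative to 1 L: 3.05.
L-arginine: V = C2·V2/C1 = 4.76 mM × 3050 mL ÷ 500 mM = 29.04 mL
magnesium chloride: dilute stock: 13.1 mM × 3050 mL ÷ 2000 mM = 19.98 mL
potassium phosphate buffer: C1V1 = C2V2 → 50.4 mM × 3050 mL ÷ 1000 mM = 153.72 mL
IPTG: V = C2·V2/C1 = 1.02 mM × 3050 mL ÷ 45.1 mM = 68.98 mL
gellan gum: 9.69 g/L × 3.05 L = 29.55 g
L-cysteine hydrochloride: 0.998 g/L × 3.05 L = 3.04 g
L-glutamine: 1.27 g/L × 3.05 L = 3.87 g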